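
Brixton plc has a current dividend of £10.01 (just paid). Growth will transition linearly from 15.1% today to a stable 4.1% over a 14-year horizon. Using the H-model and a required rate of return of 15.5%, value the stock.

£159.02

H-model: P₀ = D₀[(1+g_L) + H(g_S−g_L)]/(r−g_L), with H = 14/2 = 7.
P₀ = 10.01 × [(1+0.041) + 7×(0.151−0.041)] / (0.155−0.041)
   = 10.01 × 1.8110 / 0.114 = 159.0185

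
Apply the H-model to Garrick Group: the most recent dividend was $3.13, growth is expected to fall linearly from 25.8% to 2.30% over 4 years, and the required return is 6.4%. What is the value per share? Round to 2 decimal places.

H-model: P₀ = D₀[(1+g_L) + H(g_S−g_L)]/(r−g_L), with H = 4/2 = 2.
P₀ = 3.13 × [(1+0.023) + 2×(0.258−0.023)] / (0.064−0.023)
   = 3.13 × 1.4930 / 0.041 = 113.9778

$113.98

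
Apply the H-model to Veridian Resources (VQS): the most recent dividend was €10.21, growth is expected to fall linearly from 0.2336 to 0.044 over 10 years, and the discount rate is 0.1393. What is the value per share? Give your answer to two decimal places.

€213.41

H-model: P₀ = D₀[(1+g_L) + H(g_S−g_L)]/(r−g_L), with H = 10/2 = 5.
P₀ = 10.21 × [(1+0.044) + 5×(0.2336−0.044)] / (0.1393−0.044)
   = 10.21 × 1.9920 / 0.0953 = 213.4136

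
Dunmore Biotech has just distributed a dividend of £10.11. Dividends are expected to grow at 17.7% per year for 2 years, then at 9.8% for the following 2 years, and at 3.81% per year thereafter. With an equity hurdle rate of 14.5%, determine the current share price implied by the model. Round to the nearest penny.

£136.54

Three-stage DDM. Project D₁…D_4; terminal Gordon value at t=4 with g = 0.0381; discount at r = 0.145.
D_1 = 11.8995
D_2 = 14.0057
D_3 = 15.3782
D_4 = 16.8853
TV_4 = 17.5286/(0.145−0.0381) = 163.9722
P₀ = Σ Dₜ/(1+r)ᵗ + TV_4/(1+r)^4 = 136.5440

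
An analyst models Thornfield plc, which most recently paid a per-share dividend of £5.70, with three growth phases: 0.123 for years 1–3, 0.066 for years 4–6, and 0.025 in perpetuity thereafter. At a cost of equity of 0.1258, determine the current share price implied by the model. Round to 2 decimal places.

£81.09

Three-stage DDM. Project D₁…D_6; terminal Gordon value at t=6 with g = 0.025; discount at r = 0.1258.
D_1 = 6.4011
D_2 = 7.1884
D_3 = 8.0726
D_4 = 8.6054
D_5 = 9.1734
D_6 = 9.7788
TV_6 = 10.0233/(0.1258−0.025) = 99.4372
P₀ = Σ Dₜ/(1+r)ᵗ + TV_6/(1+r)^6 = 81.0884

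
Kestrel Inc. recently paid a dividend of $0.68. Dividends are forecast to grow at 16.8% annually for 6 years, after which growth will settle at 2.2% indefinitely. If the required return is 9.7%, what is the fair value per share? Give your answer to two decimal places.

Two-stage DDM. Project D₁…D_6 at 0.168, terminal growth 0.022, discount at r = 0.097.
D_1 = 0.7942
D_2 = 0.9277
D_3 = 1.0835
D_4 = 1.2656
D_5 = 1.4782
D_6 = 1.7265
Terminal value at t=6: TV = D_7/(r−g) = 1.7645/(0.097−0.022) = 23.5264
P₀ = 0.7942/(1+0.097)^1 + 0.9277/(1+0.097)^2 + 1.0835/(1+0.097)^3 + 1.2656/(1+0.097)^4 + 1.4782/(1+0.097)^5 + 1.7265/(1+0.097)^6 + 23.5264/(1+0.097)^6 = 18.6101

$18.61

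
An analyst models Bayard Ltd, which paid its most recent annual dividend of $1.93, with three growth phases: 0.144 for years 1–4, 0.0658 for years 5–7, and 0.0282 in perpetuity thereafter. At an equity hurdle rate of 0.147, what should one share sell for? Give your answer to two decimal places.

Three-stage DDM. Project D₁…D_7; terminal Gordon value at t=7 with g = 0.0282; discount at r = 0.147.
D_1 = 2.2079
D_2 = 2.5259
D_3 = 2.8896
D_4 = 3.3057
D_5 = 3.5232
D_6 = 3.7550
D_7 = 4.0021
TV_7 = 4.1150/(0.147−0.0282) = 34.6378
P₀ = Σ Dₜ/(1+r)ᵗ + TV_7/(1+r)^7 = 25.8876

$25.89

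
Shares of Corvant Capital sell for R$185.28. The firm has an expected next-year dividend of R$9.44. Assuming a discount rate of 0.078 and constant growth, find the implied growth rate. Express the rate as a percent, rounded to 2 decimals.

From P₀ = D₁/(r − g), the implied growth is g = r − D₁/P₀.
g = 0.078 − 9.44/185.28 = 0.078 − 0.05095 = 0.02705

2.71%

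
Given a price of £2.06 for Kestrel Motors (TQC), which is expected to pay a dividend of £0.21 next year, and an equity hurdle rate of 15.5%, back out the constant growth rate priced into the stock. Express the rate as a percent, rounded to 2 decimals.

From P₀ = D₁/(r − g), the implied growth is g = r − D₁/P₀.
g = 0.155 − 0.21/2.06 = 0.155 − 0.10194 = 0.05306

5.31%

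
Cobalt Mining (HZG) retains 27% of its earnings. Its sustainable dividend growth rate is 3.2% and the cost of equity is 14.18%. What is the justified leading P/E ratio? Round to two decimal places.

Payout ratio b = 1 − 0.27 = 0.73.
Justified leading P/E = b/(r−g) = 0.73/(0.1418−0.032) = 6.6485

6.65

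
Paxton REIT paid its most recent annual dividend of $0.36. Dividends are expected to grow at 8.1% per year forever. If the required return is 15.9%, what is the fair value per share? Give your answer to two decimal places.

$4.99

Gordon growth model: P₀ = D₁/(r − g). D₁ = 0.36 × (1 + 0.081) = 0.3892.
P₀ = 0.3892 / (0.159 − 0.081) = 0.3892 / 0.078 = 4.9892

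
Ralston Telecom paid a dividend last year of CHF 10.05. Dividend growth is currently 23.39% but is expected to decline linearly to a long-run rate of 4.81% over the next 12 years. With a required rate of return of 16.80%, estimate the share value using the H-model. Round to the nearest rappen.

H-model: P₀ = D₀[(1+g_L) + H(g_S−g_L)]/(r−g_L), with H = 12/2 = 6.
P₀ = 10.05 × [(1+0.0481) + 6×(0.2339−0.0481)] / (0.168−0.0481)
   = 10.05 × 2.1629 / 0.1199 = 181.2940

CHF 181.29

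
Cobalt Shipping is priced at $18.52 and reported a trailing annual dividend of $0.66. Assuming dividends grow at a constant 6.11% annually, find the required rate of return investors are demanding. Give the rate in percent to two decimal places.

9.89%

Rearranging the constant-growth DDM: r = D₁/P₀ + g.
D₁ = 0.66 × (1 + 0.0611) = 0.7003.
r = 0.7003 / 18.52 + 0.0611 = 0.03781 + 0.0611 = 0.09891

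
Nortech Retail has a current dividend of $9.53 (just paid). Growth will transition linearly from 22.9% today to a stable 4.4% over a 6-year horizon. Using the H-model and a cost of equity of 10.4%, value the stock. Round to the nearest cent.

H-model: P₀ = D₀[(1+g_L) + H(g_S−g_L)]/(r−g_L), with H = 6/2 = 3.
P₀ = 9.53 × [(1+0.044) + 3×(0.229−0.044)] / (0.104−0.044)
   = 9.53 × 1.5990 / 0.06 = 253.9745

$253.97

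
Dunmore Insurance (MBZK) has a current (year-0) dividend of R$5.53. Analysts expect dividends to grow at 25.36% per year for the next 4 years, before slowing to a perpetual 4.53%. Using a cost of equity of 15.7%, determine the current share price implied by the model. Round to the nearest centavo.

Two-stage DDM. Project D₁…D_4 at 0.2536, terminal growth 0.0453, discount at r = 0.157.
D_1 = 6.9324
D_2 = 8.6905
D_3 = 10.8944
D_4 = 13.6572
Terminal value at t=4: TV = D_5/(r−g) = 14.2759/(0.157−0.0453) = 127.8053
P₀ = 6.9324/(1+0.157)^1 + 8.6905/(1+0.157)^2 + 10.8944/(1+0.157)^3 + 13.6572/(1+0.157)^4 + 127.8053/(1+0.157)^4 = 98.4596

R$98.46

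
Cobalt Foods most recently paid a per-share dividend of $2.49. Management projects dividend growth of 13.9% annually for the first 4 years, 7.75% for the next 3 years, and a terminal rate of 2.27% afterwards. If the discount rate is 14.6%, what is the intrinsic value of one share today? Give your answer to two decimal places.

$33.01

Three-stage DDM. Project D₁…D_7; terminal Gordon value at t=7 with g = 0.0227; discount at r = 0.146.
D_1 = 2.8361
D_2 = 3.2303
D_3 = 3.6793
D_4 = 4.1908
D_5 = 4.5156
D_6 = 4.8655
D_7 = 5.2426
TV_7 = 5.3616/(0.146−0.0227) = 43.4842
P₀ = Σ Dₜ/(1+r)ᵗ + TV_7/(1+r)^7 = 33.0117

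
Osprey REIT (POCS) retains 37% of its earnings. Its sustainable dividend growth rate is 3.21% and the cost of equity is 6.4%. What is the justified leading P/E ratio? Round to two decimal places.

Payout ratio b = 1 − 0.37 = 0.63.
Justified leading P/E = b/(r−g) = 0.63/(0.064−0.0321) = 19.7492

19.75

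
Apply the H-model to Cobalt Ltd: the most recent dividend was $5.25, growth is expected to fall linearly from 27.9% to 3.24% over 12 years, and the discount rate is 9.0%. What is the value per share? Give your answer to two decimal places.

H-model: P₀ = D₀[(1+g_L) + H(g_S−g_L)]/(r−g_L), with H = 12/2 = 6.
P₀ = 5.25 × [(1+0.0324) + 6×(0.279−0.0324)] / (0.09−0.0324)
   = 5.25 × 2.5120 / 0.0576 = 228.9583

$228.96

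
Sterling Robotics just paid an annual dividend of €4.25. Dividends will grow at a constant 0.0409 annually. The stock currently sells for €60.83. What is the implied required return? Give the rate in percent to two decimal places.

11.36%

Rearranging the constant-growth DDM: r = D₁/P₀ + g.
D₁ = 4.25 × (1 + 0.0409) = 4.4238.
r = 4.4238 / 60.83 + 0.0409 = 0.07272 + 0.0409 = 0.11362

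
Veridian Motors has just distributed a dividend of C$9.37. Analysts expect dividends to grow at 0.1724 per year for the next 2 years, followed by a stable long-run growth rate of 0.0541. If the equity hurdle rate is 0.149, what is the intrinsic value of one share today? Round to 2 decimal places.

Two-stage DDM. Project D₁…D_2 at 0.1724, terminal growth 0.0541, discount at r = 0.149.
D_1 = 10.9854
D_2 = 12.8793
Terminal value at t=2: TV = D_3/(r−g) = 13.5760/(0.149−0.0541) = 143.0562
P₀ = 10.9854/(1+0.149)^1 + 12.8793/(1+0.149)^2 + 143.0562/(1+0.149)^2 = 127.6758

C$127.68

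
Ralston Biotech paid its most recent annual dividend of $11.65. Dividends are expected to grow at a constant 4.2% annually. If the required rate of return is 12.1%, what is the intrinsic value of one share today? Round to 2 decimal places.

$153.66

Gordon growth model: P₀ = D₁/(r − g). D₁ = 11.65 × (1 + 0.042) = 12.1393.
P₀ = 12.1393 / (0.121 − 0.042) = 12.1393 / 0.079 = 153.6620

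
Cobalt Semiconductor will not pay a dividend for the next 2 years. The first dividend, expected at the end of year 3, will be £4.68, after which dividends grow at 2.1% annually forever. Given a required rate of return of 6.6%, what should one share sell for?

£91.52

Deferred-dividend DDM. At t=2 the remaining stream is a growing perpetuity with first payment D_3 = 4.68.
V_2 = D_3/(r−g) = 4.68/(0.066−0.021) = 104.0000
P₀ = V_2/(1+r)^2 = 104.0000/(1+0.066)^2 = 91.5206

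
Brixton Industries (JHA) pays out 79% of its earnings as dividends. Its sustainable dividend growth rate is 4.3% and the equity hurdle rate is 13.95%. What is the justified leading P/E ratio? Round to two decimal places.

Justified leading P/E = b/(r−g) = 0.79/(0.1395−0.043) = 8.1865

8.19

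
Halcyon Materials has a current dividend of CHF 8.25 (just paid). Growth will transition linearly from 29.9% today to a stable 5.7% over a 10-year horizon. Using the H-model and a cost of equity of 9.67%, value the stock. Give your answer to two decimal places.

H-model: P₀ = D₀[(1+g_L) + H(g_S−g_L)]/(r−g_L), with H = 10/2 = 5.
P₀ = 8.25 × [(1+0.057) + 5×(0.299−0.057)] / (0.0967−0.057)
   = 8.25 × 2.2670 / 0.0397 = 471.1020

CHF 471.10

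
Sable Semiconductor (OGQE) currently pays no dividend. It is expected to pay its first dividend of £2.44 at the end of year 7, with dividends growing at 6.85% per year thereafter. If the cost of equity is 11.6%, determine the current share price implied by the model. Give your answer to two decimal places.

£26.59

Deferred-dividend DDM. At t=6 the remaining stream is a growing perpetuity with first payment D_7 = 2.44.
V_6 = D_7/(r−g) = 2.44/(0.116−0.0685) = 51.3684
P₀ = V_6/(1+r)^6 = 51.3684/(1+0.116)^6 = 26.5896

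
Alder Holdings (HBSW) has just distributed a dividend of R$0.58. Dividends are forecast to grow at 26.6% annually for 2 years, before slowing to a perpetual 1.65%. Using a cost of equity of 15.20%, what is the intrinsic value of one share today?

R$6.59

Two-stage DDM. Project D₁…D_2 at 0.266, terminal growth 0.0165, discount at r = 0.152.
D_1 = 0.7343
D_2 = 0.9296
Terminal value at t=2: TV = D_3/(r−g) = 0.9449/(0.152−0.0165) = 6.9737
P₀ = 0.7343/(1+0.152)^1 + 0.9296/(1+0.152)^2 + 6.9737/(1+0.152)^2 = 6.5927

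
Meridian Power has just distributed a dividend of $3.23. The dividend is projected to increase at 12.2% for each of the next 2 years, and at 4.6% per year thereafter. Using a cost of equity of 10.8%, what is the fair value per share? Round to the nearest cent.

$62.46

Two-stage DDM. Project D₁…D_2 at 0.122, terminal growth 0.046, discount at r = 0.108.
D_1 = 3.6241
D_2 = 4.0662
Terminal value at t=2: TV = D_3/(r−g) = 4.2532/(0.108−0.046) = 68.6007
P₀ = 3.6241/(1+0.108)^1 + 4.0662/(1+0.108)^2 + 68.6007/(1+0.108)^2 = 62.4620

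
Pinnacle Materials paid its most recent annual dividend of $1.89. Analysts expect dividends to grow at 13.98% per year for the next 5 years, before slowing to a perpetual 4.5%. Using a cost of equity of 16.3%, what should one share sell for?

Two-stage DDM. Project D₁…D_5 at 0.1398, terminal growth 0.045, discount at r = 0.163.
D_1 = 2.1542
D_2 = 2.4554
D_3 = 2.7986
D_4 = 3.1899
D_5 = 3.6358
Terminal value at t=5: TV = D_6/(r−g) = 3.7995/(0.163−0.045) = 32.1988
P₀ = 2.1542/(1+0.163)^1 + 2.4554/(1+0.163)^2 + 2.7986/(1+0.163)^3 + 3.1899/(1+0.163)^4 + 3.6358/(1+0.163)^5 + 32.1988/(1+0.163)^5 = 24.0328

$24.03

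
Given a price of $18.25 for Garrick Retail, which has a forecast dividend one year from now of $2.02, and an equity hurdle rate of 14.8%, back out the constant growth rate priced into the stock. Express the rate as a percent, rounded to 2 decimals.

From P₀ = D₁/(r − g), the implied growth is g = r − D₁/P₀.
g = 0.148 − 2.02/18.25 = 0.148 − 0.11068 = 0.03732

3.73%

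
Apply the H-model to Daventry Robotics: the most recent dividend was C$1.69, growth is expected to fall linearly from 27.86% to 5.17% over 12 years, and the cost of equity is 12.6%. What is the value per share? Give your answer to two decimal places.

C$54.89

H-model: P₀ = D₀[(1+g_L) + H(g_S−g_L)]/(r−g_L), with H = 12/2 = 6.
P₀ = 1.69 × [(1+0.0517) + 6×(0.2786−0.0517)] / (0.126−0.0517)
   = 1.69 × 2.4131 / 0.0743 = 54.8875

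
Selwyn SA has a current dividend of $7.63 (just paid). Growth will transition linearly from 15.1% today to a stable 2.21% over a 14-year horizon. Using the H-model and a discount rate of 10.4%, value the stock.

H-model: P₀ = D₀[(1+g_L) + H(g_S−g_L)]/(r−g_L), with H = 14/2 = 7.
P₀ = 7.63 × [(1+0.0221) + 7×(0.151−0.0221)] / (0.104−0.0221)
   = 7.63 × 1.9244 / 0.0819 = 179.2817

$179.28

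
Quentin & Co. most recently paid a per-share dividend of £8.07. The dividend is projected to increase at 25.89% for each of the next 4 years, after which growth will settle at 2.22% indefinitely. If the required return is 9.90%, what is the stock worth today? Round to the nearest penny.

Two-stage DDM. Project D₁…D_4 at 0.2589, terminal growth 0.0222, discount at r = 0.099.
D_1 = 10.1593
D_2 = 12.7896
D_3 = 16.1008
D_4 = 20.2693
Terminal value at t=4: TV = D_5/(r−g) = 20.7193/(0.099−0.0222) = 269.7821
P₀ = 10.1593/(1+0.099)^1 + 12.7896/(1+0.099)^2 + 16.1008/(1+0.099)^3 + 20.2693/(1+0.099)^4 + 269.7821/(1+0.099)^4 = 230.7941

£230.79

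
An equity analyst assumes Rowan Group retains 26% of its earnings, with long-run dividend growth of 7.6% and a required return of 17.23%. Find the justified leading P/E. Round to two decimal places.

Payout ratio b = 1 − 0.26 = 0.74.
Justified leading P/E = b/(r−g) = 0.74/(0.1723−0.076) = 7.6843

7.68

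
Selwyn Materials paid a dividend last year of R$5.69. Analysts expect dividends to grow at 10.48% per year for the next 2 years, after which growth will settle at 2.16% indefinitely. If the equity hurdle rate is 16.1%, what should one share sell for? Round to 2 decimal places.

R$48.33

Two-stage DDM. Project D₁…D_2 at 0.1048, terminal growth 0.0216, discount at r = 0.161.
D_1 = 6.2863
D_2 = 6.9451
Terminal value at t=2: TV = D_3/(r−g) = 7.0951/(0.161−0.0216) = 50.8976
P₀ = 6.2863/(1+0.161)^1 + 6.9451/(1+0.161)^2 + 50.8976/(1+0.161)^2 = 48.3271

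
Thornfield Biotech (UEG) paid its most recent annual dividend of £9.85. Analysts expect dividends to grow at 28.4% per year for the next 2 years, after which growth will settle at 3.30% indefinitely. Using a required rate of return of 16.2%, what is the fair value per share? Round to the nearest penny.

Two-stage DDM. Project D₁…D_2 at 0.284, terminal growth 0.033, discount at r = 0.162.
D_1 = 12.6474
D_2 = 16.2393
Terminal value at t=2: TV = D_3/(r−g) = 16.7752/(0.162−0.033) = 130.0400
P₀ = 12.6474/(1+0.162)^1 + 16.2393/(1+0.162)^2 + 130.0400/(1+0.162)^2 = 119.2196

£119.22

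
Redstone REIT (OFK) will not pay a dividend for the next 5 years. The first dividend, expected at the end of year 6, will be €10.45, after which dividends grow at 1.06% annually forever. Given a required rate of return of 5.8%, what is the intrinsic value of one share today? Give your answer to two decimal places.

Deferred-dividend DDM. At t=5 the remaining stream is a growing perpetuity with first payment D_6 = 10.45.
V_5 = D_6/(r−g) = 10.45/(0.058−0.0106) = 220.4641
P₀ = V_5/(1+r)^5 = 220.4641/(1+0.058)^5 = 166.3066

€166.31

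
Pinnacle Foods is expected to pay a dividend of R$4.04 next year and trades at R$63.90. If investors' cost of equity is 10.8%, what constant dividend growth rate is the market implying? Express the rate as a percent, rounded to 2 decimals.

From P₀ = D₁/(r − g), the implied growth is g = r − D₁/P₀.
g = 0.108 − 4.04/63.90 = 0.108 − 0.06322 = 0.04478

4.48%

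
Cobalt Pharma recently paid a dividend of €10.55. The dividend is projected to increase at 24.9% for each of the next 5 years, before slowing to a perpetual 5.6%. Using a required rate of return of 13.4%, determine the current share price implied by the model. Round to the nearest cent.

€302.65

Two-stage DDM. Project D₁…D_5 at 0.249, terminal growth 0.056, discount at r = 0.134.
D_1 = 13.1770
D_2 = 16.4580
D_3 = 20.5561
D_4 = 25.6745
D_5 = 32.0675
Terminal value at t=5: TV = D_6/(r−g) = 33.8632/(0.134−0.056) = 434.1442
P₀ = 13.1770/(1+0.134)^1 + 16.4580/(1+0.134)^2 + 20.5561/(1+0.134)^3 + 25.6745/(1+0.134)^4 + 32.0675/(1+0.134)^5 + 434.1442/(1+0.134)^5 = 302.6495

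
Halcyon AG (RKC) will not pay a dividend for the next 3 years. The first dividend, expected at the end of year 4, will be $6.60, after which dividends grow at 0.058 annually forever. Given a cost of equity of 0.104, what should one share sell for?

$106.63

Deferred-dividend DDM. At t=3 the remaining stream is a growing perpetuity with first payment D_4 = 6.60.
V_3 = D_4/(r−g) = 6.60/(0.104−0.058) = 143.4783
P₀ = V_3/(1+r)^3 = 143.4783/(1+0.104)^3 = 106.6299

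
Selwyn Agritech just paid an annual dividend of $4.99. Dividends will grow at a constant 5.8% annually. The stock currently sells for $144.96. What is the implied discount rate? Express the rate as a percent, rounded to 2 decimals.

Rearranging the constant-growth DDM: r = D₁/P₀ + g.
D₁ = 4.99 × (1 + 0.058) = 5.2794.
r = 5.2794 / 144.96 + 0.058 = 0.03642 + 0.058 = 0.09442

9.44%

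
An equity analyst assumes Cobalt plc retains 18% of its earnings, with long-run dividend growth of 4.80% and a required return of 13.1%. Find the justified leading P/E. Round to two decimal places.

9.88

Payout ratio b = 1 − 0.18 = 0.82.
Justified leading P/E = b/(r−g) = 0.82/(0.131−0.048) = 9.8795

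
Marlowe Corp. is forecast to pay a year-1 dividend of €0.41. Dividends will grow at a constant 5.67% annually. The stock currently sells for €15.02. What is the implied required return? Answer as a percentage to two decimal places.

Rearranging the constant-growth DDM: r = D₁/P₀ + g.
r = 0.4100 / 15.02 + 0.0567 = 0.02730 + 0.0567 = 0.08400

8.40%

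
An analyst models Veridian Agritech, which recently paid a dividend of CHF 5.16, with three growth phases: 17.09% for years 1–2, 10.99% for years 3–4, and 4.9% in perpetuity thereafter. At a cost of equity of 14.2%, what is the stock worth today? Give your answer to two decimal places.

CHF 78.91

Three-stage DDM. Project D₁…D_4; terminal Gordon value at t=4 with g = 0.049; discount at r = 0.142.
D_1 = 6.0418
D_2 = 7.0744
D_3 = 7.8519
D_4 = 8.7148
TV_4 = 9.1418/(0.142−0.049) = 98.2991
P₀ = Σ Dₜ/(1+r)ᵗ + TV_4/(1+r)^4 = 78.9052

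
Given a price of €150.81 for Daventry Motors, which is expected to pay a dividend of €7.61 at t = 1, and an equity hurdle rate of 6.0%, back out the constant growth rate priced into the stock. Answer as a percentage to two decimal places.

0.95%

From P₀ = D₁/(r − g), the implied growth is g = r − D₁/P₀.
g = 0.06 − 7.61/150.81 = 0.06 − 0.05046 = 0.00954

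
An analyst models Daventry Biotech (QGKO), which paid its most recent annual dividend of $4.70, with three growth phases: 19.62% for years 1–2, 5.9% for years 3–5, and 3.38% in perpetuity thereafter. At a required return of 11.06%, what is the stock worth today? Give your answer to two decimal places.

Three-stage DDM. Project D₁…D_5; terminal Gordon value at t=5 with g = 0.0338; discount at r = 0.1106.
D_1 = 5.6221
D_2 = 6.7252
D_3 = 7.1220
D_4 = 7.5422
D_5 = 7.9872
TV_5 = 8.2571/(0.1106−0.0338) = 107.5149
P₀ = Σ Dₜ/(1+r)ᵗ + TV_5/(1+r)^5 = 89.0312

$89.03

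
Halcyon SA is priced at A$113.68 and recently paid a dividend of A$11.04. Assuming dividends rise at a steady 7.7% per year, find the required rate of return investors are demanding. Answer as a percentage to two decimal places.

Rearranging the constant-growth DDM: r = D₁/P₀ + g.
D₁ = 11.04 × (1 + 0.077) = 11.8901.
r = 11.8901 / 113.68 + 0.077 = 0.10459 + 0.077 = 0.18159

18.16%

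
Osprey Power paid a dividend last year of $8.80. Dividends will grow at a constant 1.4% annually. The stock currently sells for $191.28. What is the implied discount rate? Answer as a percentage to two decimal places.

Rearranging the constant-growth DDM: r = D₁/P₀ + g.
D₁ = 8.80 × (1 + 0.014) = 8.9232.
r = 8.9232 / 191.28 + 0.014 = 0.04665 + 0.014 = 0.06065

6.06%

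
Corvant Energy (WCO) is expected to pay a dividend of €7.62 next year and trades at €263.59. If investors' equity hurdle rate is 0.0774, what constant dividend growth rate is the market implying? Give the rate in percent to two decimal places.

From P₀ = D₁/(r − g), the implied growth is g = r − D₁/P₀.
g = 0.0774 − 7.62/263.59 = 0.0774 − 0.02891 = 0.04849

4.85%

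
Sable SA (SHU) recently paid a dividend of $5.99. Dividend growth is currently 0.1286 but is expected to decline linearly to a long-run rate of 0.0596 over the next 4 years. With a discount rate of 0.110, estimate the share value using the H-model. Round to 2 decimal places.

H-model: P₀ = D₀[(1+g_L) + H(g_S−g_L)]/(r−g_L), with H = 4/2 = 2.
P₀ = 5.99 × [(1+0.0596) + 2×(0.1286−0.0596)] / (0.11−0.0596)
   = 5.99 × 1.1976 / 0.0504 = 142.3338

$142.33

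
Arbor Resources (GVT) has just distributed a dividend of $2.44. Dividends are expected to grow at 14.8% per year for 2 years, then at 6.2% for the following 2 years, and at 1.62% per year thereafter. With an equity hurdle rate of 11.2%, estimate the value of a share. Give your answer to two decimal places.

$35.14

Three-stage DDM. Project D₁…D_4; terminal Gordon value at t=4 with g = 0.0162; discount at r = 0.112.
D_1 = 2.8011
D_2 = 3.2157
D_3 = 3.4151
D_4 = 3.6268
TV_4 = 3.6855/(0.112−0.0162) = 38.4713
P₀ = Σ Dₜ/(1+r)ᵗ + TV_4/(1+r)^4 = 35.1355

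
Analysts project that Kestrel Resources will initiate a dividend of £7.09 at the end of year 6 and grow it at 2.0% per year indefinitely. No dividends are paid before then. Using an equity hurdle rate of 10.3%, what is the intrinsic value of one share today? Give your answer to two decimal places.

Deferred-dividend DDM. At t=5 the remaining stream is a growing perpetuity with first payment D_6 = 7.09.
V_5 = D_6/(r−g) = 7.09/(0.103−0.02) = 85.4217
P₀ = V_5/(1+r)^5 = 85.4217/(1+0.103)^5 = 52.3228

£52.32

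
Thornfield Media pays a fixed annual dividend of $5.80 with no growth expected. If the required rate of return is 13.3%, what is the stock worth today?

$43.61

Zero-growth DDM (perpetuity): P₀ = D/r = 5.80 / 0.133 = 43.6090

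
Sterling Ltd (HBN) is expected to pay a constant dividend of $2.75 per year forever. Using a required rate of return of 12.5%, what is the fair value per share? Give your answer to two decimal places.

Zero-growth DDM (perpetuity): P₀ = D/r = 2.75 / 0.125 = 22.0000

$22.00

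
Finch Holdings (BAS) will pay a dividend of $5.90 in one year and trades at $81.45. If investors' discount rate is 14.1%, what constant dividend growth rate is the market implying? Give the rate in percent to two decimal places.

6.86%

From P₀ = D₁/(r − g), the implied growth is g = r − D₁/P₀.
g = 0.141 − 5.90/81.45 = 0.141 − 0.07244 = 0.06856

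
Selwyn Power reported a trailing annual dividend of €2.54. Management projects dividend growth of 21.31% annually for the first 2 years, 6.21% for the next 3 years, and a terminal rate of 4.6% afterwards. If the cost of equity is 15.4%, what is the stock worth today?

€33.82

Three-stage DDM. Project D₁…D_5; terminal Gordon value at t=5 with g = 0.046; discount at r = 0.154.
D_1 = 3.0813
D_2 = 3.7379
D_3 = 3.9700
D_4 = 4.2166
D_5 = 4.4784
TV_5 = 4.6844/(0.154−0.046) = 43.3742
P₀ = Σ Dₜ/(1+r)ᵗ + TV_5/(1+r)^5 = 33.8195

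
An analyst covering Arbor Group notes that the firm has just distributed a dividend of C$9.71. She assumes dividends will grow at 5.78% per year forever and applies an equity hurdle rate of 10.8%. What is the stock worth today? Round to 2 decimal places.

C$204.61

Gordon growth model: P₀ = D₁/(r − g). D₁ = 9.71 × (1 + 0.0578) = 10.2712.
P₀ = 10.2712 / (0.108 − 0.0578) = 10.2712 / 0.0502 = 204.6063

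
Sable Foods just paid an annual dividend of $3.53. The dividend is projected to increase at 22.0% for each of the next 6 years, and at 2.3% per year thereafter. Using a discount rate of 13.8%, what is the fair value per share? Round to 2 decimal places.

$74.88

Two-stage DDM. Project D₁…D_6 at 0.22, terminal growth 0.023, discount at r = 0.138.
D_1 = 4.3066
D_2 = 5.2541
D_3 = 6.4099
D_4 = 7.8201
D_5 = 9.5406
D_6 = 11.6395
Terminal value at t=6: TV = D_7/(r−g) = 11.9072/(0.138−0.023) = 103.5408
P₀ = 4.3066/(1+0.138)^1 + 5.2541/(1+0.138)^2 + 6.4099/(1+0.138)^3 + 7.8201/(1+0.138)^4 + 9.5406/(1+0.138)^5 + 11.6395/(1+0.138)^6 + 103.5408/(1+0.138)^6 = 74.8827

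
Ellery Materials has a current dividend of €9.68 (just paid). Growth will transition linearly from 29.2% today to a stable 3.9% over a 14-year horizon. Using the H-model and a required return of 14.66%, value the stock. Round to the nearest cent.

H-model: P₀ = D₀[(1+g_L) + H(g_S−g_L)]/(r−g_L), with H = 14/2 = 7.
P₀ = 9.68 × [(1+0.039) + 7×(0.292−0.039)] / (0.1466−0.039)
   = 9.68 × 2.8100 / 0.1076 = 252.7955

€252.80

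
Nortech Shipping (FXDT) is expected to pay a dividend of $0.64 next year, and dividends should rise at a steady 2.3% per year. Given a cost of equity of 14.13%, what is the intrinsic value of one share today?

Gordon growth model: P₀ = D₁/(r − g), with D₁ = 0.64 given directly.
P₀ = 0.6400 / (0.1413 − 0.023) = 0.6400 / 0.1183 = 5.4100

$5.41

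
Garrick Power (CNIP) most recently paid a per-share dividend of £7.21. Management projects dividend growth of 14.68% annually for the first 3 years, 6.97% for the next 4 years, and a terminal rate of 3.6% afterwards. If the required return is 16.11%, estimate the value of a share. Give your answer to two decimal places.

£85.28

Three-stage DDM. Project D₁…D_7; terminal Gordon value at t=7 with g = 0.036; discount at r = 0.1611.
D_1 = 8.2684
D_2 = 9.4822
D_3 = 10.8742
D_4 = 11.6322
D_5 = 12.4429
D_6 = 13.3102
D_7 = 14.2379
TV_7 = 14.7505/(0.1611−0.036) = 117.9095
P₀ = Σ Dₜ/(1+r)ᵗ + TV_7/(1+r)^7 = 85.2784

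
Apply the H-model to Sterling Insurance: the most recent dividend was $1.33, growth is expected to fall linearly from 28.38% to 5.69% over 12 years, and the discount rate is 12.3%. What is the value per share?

$48.66

H-model: P₀ = D₀[(1+g_L) + H(g_S−g_L)]/(r−g_L), with H = 12/2 = 6.
P₀ = 1.33 × [(1+0.0569) + 6×(0.2838−0.0569)] / (0.123−0.0569)
   = 1.33 × 2.4183 / 0.0661 = 48.6587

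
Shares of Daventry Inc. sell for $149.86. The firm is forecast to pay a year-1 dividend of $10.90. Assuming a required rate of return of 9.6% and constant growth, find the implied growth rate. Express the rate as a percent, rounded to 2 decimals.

From P₀ = D₁/(r − g), the implied growth is g = r − D₁/P₀.
g = 0.096 − 10.90/149.86 = 0.096 − 0.07273 = 0.02327

2.33%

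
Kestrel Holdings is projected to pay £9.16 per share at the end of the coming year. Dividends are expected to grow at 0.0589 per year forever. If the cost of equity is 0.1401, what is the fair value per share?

£112.81

Gordon growth model: P₀ = D₁/(r − g), with D₁ = 9.16 given directly.
P₀ = 9.1600 / (0.1401 − 0.0589) = 9.1600 / 0.0812 = 112.8079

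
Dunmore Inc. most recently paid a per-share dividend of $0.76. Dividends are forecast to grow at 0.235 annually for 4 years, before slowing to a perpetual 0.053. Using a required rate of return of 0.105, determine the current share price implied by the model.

$28.06

Two-stage DDM. Project D₁…D_4 at 0.235, terminal growth 0.053, discount at r = 0.105.
D_1 = 0.9386
D_2 = 1.1592
D_3 = 1.4316
D_4 = 1.7680
Terminal value at t=4: TV = D_5/(r−g) = 1.8617/(0.105−0.053) = 35.8019
P₀ = 0.9386/(1+0.105)^1 + 1.1592/(1+0.105)^2 + 1.4316/(1+0.105)^3 + 1.7680/(1+0.105)^4 + 35.8019/(1+0.105)^4 = 28.0592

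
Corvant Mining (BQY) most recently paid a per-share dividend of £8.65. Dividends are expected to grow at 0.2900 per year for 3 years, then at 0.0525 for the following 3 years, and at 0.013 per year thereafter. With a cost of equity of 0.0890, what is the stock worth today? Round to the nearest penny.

£250.08

Three-stage DDM. Project D₁…D_6; terminal Gordon value at t=6 with g = 0.013; discount at r = 0.089.
D_1 = 11.1585
D_2 = 14.3945
D_3 = 18.5689
D_4 = 19.5437
D_5 = 20.5698
D_6 = 21.6497
TV_6 = 21.9311/(0.089−0.013) = 288.5675
P₀ = Σ Dₜ/(1+r)ᵗ + TV_6/(1+r)^6 = 250.0829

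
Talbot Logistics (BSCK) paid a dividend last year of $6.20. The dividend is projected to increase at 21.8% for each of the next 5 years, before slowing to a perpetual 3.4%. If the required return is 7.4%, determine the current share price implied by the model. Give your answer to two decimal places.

Two-stage DDM. Project D₁…D_5 at 0.218, terminal growth 0.034, discount at r = 0.074.
D_1 = 7.5516
D_2 = 9.1978
D_3 = 11.2030
D_4 = 13.6452
D_5 = 16.6199
Terminal value at t=5: TV = D_6/(r−g) = 17.1850/(0.074−0.034) = 429.6241
P₀ = 7.5516/(1+0.074)^1 + 9.1978/(1+0.074)^2 + 11.2030/(1+0.074)^3 + 13.6452/(1+0.074)^4 + 16.6199/(1+0.074)^5 + 429.6241/(1+0.074)^5 = 346.5891

$346.59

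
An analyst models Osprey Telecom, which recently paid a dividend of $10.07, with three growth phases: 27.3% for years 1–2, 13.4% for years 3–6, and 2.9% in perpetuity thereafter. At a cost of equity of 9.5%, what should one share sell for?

Three-stage DDM. Project D₁…D_6; terminal Gordon value at t=6 with g = 0.029; discount at r = 0.095.
D_1 = 12.8191
D_2 = 16.3187
D_3 = 18.5054
D_4 = 20.9852
D_5 = 23.7972
D_6 = 26.9860
TV_6 = 27.7686/(0.095−0.029) = 420.7363
P₀ = Σ Dₜ/(1+r)ᵗ + TV_6/(1+r)^6 = 328.8562

$328.86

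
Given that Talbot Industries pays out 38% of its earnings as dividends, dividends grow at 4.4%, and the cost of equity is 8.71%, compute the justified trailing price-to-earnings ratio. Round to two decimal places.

9.20

Justified trailing P/E = b(1+g)/(r−g) = 0.38×(1+0.044)/(0.0871−0.044) = 9.2046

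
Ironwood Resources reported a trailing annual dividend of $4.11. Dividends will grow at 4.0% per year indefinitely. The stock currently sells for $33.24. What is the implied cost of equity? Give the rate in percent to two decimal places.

Rearranging the constant-growth DDM: r = D₁/P₀ + g.
D₁ = 4.11 × (1 + 0.04) = 4.2744.
r = 4.2744 / 33.24 + 0.04 = 0.12859 + 0.04 = 0.16859

16.86%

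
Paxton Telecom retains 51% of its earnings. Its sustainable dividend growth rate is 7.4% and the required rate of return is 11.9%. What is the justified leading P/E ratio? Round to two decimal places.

10.89

Payout ratio b = 1 − 0.51 = 0.49.
Justified leading P/E = b/(r−g) = 0.49/(0.119−0.074) = 10.8889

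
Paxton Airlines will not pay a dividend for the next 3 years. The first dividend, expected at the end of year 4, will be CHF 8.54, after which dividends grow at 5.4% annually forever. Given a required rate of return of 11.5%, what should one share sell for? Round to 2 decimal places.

CHF 101.00

Deferred-dividend DDM. At t=3 the remaining stream is a growing perpetuity with first payment D_4 = 8.54.
V_3 = D_4/(r−g) = 8.54/(0.115−0.054) = 140.0000
P₀ = V_3/(1+r)^3 = 140.0000/(1+0.115)^3 = 100.9958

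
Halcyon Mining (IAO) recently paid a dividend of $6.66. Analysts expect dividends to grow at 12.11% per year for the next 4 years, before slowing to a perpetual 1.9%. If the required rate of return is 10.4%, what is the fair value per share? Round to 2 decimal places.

$112.59

Two-stage DDM. Project D₁…D_4 at 0.1211, terminal growth 0.019, discount at r = 0.104.
D_1 = 7.4665
D_2 = 8.3707
D_3 = 9.3844
D_4 = 10.5209
Terminal value at t=4: TV = D_5/(r−g) = 10.7208/(0.104−0.019) = 126.1267
P₀ = 7.4665/(1+0.104)^1 + 8.3707/(1+0.104)^2 + 9.3844/(1+0.104)^3 + 10.5209/(1+0.104)^4 + 126.1267/(1+0.104)^4 = 112.5922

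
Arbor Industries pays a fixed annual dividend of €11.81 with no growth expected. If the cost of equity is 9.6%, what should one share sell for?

€123.02

Zero-growth DDM (perpetuity): P₀ = D/r = 11.81 / 0.096 = 123.0208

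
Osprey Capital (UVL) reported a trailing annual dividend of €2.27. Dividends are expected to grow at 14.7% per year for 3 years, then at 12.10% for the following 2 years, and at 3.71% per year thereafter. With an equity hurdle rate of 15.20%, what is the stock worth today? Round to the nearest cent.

€30.20

Three-stage DDM. Project D₁…D_5; terminal Gordon value at t=5 with g = 0.0371; discount at r = 0.152.
D_1 = 2.6037
D_2 = 2.9864
D_3 = 3.4254
D_4 = 3.8399
D_5 = 4.3045
TV_5 = 4.4642/(0.152−0.0371) = 38.8533
P₀ = Σ Dₜ/(1+r)ᵗ + TV_5/(1+r)^5 = 30.2028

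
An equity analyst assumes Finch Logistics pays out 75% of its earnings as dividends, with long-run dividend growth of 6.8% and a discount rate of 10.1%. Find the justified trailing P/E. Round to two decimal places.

24.27

Justified trailing P/E = b(1+g)/(r−g) = 0.75×(1+0.068)/(0.101−0.068) = 24.2727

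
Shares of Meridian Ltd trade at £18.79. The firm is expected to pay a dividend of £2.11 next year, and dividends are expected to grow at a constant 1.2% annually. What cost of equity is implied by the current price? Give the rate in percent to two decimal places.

12.43%

Rearranging the constant-growth DDM: r = D₁/P₀ + g.
r = 2.1100 / 18.79 + 0.012 = 0.11229 + 0.012 = 0.12429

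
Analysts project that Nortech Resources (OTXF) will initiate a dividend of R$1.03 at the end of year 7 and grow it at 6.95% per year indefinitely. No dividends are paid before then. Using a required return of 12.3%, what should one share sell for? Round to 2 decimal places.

Deferred-dividend DDM. At t=6 the remaining stream is a growing perpetuity with first payment D_7 = 1.03.
V_6 = D_7/(r−g) = 1.03/(0.123−0.0695) = 19.2523
P₀ = V_6/(1+r)^6 = 19.2523/(1+0.123)^6 = 9.5985

R$9.60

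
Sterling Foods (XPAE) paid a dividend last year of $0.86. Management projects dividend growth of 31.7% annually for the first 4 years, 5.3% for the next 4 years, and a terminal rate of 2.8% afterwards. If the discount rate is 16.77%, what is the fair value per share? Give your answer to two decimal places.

Three-stage DDM. Project D₁…D_8; terminal Gordon value at t=8 with g = 0.028; discount at r = 0.1677.
D_1 = 1.1326
D_2 = 1.4917
D_3 = 1.9645
D_4 = 2.5873
D_5 = 2.7244
D_6 = 2.8688
D_7 = 3.0208
D_8 = 3.1809
TV_8 = 3.2700/(0.1677−0.028) = 23.4073
P₀ = Σ Dₜ/(1+r)ᵗ + TV_8/(1+r)^8 = 15.7884

$15.79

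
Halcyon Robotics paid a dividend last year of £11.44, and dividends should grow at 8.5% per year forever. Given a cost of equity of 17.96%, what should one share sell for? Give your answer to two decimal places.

Gordon growth model: P₀ = D₁/(r − g). D₁ = 11.44 × (1 + 0.085) = 12.4124.
P₀ = 12.4124 / (0.1796 − 0.085) = 12.4124 / 0.0946 = 131.2093

£131.21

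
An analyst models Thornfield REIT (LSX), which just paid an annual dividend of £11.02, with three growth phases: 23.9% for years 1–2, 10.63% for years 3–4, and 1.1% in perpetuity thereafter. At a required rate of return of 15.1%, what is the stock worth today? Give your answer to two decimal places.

£133.89

Three-stage DDM. Project D₁…D_4; terminal Gordon value at t=4 with g = 0.011; discount at r = 0.151.
D_1 = 13.6538
D_2 = 16.9170
D_3 = 18.7153
D_4 = 20.7048
TV_4 = 20.9325/(0.151−0.011) = 149.5179
P₀ = Σ Dₜ/(1+r)ᵗ + TV_4/(1+r)^4 = 133.8932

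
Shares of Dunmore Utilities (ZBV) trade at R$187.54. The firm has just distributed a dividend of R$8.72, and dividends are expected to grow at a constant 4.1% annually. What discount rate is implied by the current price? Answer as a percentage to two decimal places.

8.94%

Rearranging the constant-growth DDM: r = D₁/P₀ + g.
D₁ = 8.72 × (1 + 0.041) = 9.0775.
r = 9.0775 / 187.54 + 0.041 = 0.04840 + 0.041 = 0.08940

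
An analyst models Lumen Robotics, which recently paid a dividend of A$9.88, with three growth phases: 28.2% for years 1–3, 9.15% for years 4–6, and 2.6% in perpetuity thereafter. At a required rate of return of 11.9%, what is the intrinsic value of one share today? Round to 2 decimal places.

A$233.68

Three-stage DDM. Project D₁…D_6; terminal Gordon value at t=6 with g = 0.026; discount at r = 0.119.
D_1 = 12.6662
D_2 = 16.2380
D_3 = 20.8171
D_4 = 22.7219
D_5 = 24.8010
D_6 = 27.0702
TV_6 = 27.7741/(0.119−0.026) = 298.6460
P₀ = Σ Dₜ/(1+r)ᵗ + TV_6/(1+r)^6 = 233.6765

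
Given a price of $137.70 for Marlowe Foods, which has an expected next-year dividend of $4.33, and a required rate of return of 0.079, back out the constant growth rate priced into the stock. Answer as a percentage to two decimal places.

4.76%

From P₀ = D₁/(r − g), the implied growth is g = r − D₁/P₀.
g = 0.079 − 4.33/137.70 = 0.079 − 0.03145 = 0.04755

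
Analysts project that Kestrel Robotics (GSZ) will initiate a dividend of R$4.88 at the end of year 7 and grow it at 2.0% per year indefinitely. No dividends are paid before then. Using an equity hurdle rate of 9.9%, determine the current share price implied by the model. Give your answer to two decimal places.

Deferred-dividend DDM. At t=6 the remaining stream is a growing perpetuity with first payment D_7 = 4.88.
V_6 = D_7/(r−g) = 4.88/(0.099−0.02) = 61.7722
P₀ = V_6/(1+r)^6 = 61.7722/(1+0.099)^6 = 35.0596

R$35.06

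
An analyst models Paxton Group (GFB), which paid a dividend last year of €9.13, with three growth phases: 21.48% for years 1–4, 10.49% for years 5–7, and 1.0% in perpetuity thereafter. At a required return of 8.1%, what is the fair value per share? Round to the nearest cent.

€316.13

Three-stage DDM. Project D₁…D_7; terminal Gordon value at t=7 with g = 0.01; discount at r = 0.081.
D_1 = 11.0911
D_2 = 13.4735
D_3 = 16.3676
D_4 = 19.8834
D_5 = 21.9691
D_6 = 24.2737
D_7 = 26.8200
TV_7 = 27.0882/(0.081−0.01) = 381.5240
P₀ = Σ Dₜ/(1+r)ᵗ + TV_7/(1+r)^7 = 316.1288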